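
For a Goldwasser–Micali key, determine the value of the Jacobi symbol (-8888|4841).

-1

Reduce the numerator: -8888 ≡ 794 (mod 4841), so (-8888|4841) = (794|4841).
Factor out 2: 794 = 2·397. Since 4841 ≡ 1 (mod 8), (2|4841) = +1. Now have (397|4841).
397 ≡ 1 (mod 4), so quadratic reciprocity gives (397|4841) = (4841|397). Reduce: 4841 ≡ 77 (mod 397). Now have (77|397).
77 ≡ 1 (mod 4), so quadratic reciprocity gives (77|397) = (397|77). Reduce: 397 ≡ 12 (mod 77). Now have (12|77).
Factor out 2: 12 = 2^2·3. Since 77 ≡ 5 (mod 8), (2|77) = -1, and (2|77)^2 = +1. Now have (3|77).
77 ≡ 1 (mod 4), so quadratic reciprocity gives (3|77) = (77|3). Reduce: 77 ≡ 2 (mod 3). Now have (2|3).
Factor out 2: 2 = 2. Since 3 ≡ 3 (mod 8), (2|3) = -1. Now have -(1|3).
(1|3) = 1. Collecting the sign factors: -1.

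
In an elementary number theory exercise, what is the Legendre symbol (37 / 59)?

(37 / 59)
  = (59 / 37)    [QR: 37 ≡ 1 mod 4, sign kept]
  = (22 / 37)    [59 ≡ 22 mod 37]
  = -(11 / 37)    [37 ≡ 5 mod 8 ⇒ (2 / 37) = -1]
  = -(37 / 11)    [QR: 37 ≡ 1 mod 4, sign kept]
  = -(4 / 11)    [37 ≡ 4 mod 11]
  = -(1 / 11)    [11 ≡ 3 mod 8 ⇒ (2 / 11)^2 = +1]
  = -1    [(1 / 11) = 1]

-1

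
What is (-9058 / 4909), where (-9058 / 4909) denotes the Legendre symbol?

(-9058 / 4909)
  = (760 / 4909)    [-9058 ≡ 760 mod 4909]
  = -(95 / 4909)    [4909 ≡ 5 mod 8 ⇒ (2 / 4909)^3 = -1]
  = -(4909 / 95)    [QR: 4909 ≡ 1 mod 4, sign kept]
  = -(64 / 95)    [4909 ≡ 64 mod 95]
  = -(1 / 95)    [95 ≡ 7 mod 8 ⇒ (2 / 95)^6 = +1]
  = -1    [(1 / 95) = 1]

-1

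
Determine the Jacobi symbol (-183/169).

1

Reduce the numerator: -183 ≡ 155 (mod 169), so (-183/169) = (155/169).
169 ≡ 1 (mod 4), so quadratic reciprocity gives (155/169) = (169/155). Reduce: 169 ≡ 14 (mod 155). Now have (14/155).
Factor out 2: 14 = 2·7. Since 155 ≡ 3 (mod 8), (2/155) = -1. Now have -(7/155).
Both 7 ≡ 3 and 155 ≡ 3 (mod 4), so reciprocity gives (7/155) = -(155/7). Reduce: 155 ≡ 1 (mod 7). Now have (1/7).
(1/7) = 1. Collecting the sign factors: 1.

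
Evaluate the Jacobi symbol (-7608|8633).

1

(-7608|8633)
  = (1025|8633)    [-7608 ≡ 1025 mod 8633]
  = (8633|1025)    [QR: 1025 ≡ 1 mod 4, sign kept]
  = (433|1025)    [8633 ≡ 433 mod 1025]
  = (1025|433)    [QR: 433 ≡ 1 mod 4, sign kept]
  = (159|433)    [1025 ≡ 159 mod 433]
  = (433|159)    [QR: 433 ≡ 1 mod 4, sign kept]
  = (115|159)    [433 ≡ 115 mod 159]
  = -(159|115)    [QR: both ≡ 3 mod 4, sign flips]
  = -(44|115)    [159 ≡ 44 mod 115]
  = -(11|115)    [115 ≡ 3 mod 8 ⇒ (2|115)^2 = +1]
  = (115|11)    [QR: both ≡ 3 mod 4, sign flips]
  = (5|11)    [115 ≡ 5 mod 11]
  = (11|5)    [QR: 5 ≡ 1 mod 4, sign kept]
  = (1|5)    [11 ≡ 1 mod 5]
  = 1    [(1|5) = 1]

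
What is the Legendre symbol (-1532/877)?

-1

Pull out -1: (-1532/877) = (-1/877)·(1532/877). Since 877 ≡ 1 (mod 4), (-1/877) = +1. Now have (1532/877).
Reduce the numerator: 1532 ≡ 655 (mod 877), so (1532/877) = (655/877).
877 ≡ 1 (mod 4), so quadratic reciprocity gives (655/877) = (877/655). Reduce: 877 ≡ 222 (mod 655). Now have (222/655).
Factor out 2: 222 = 2·111. Since 655 ≡ 7 (mod 8), (2/655) = +1. Now have (111/655).
Both 111 ≡ 3 and 655 ≡ 3 (mod 4), so reciprocity gives (111/655) = -(655/111). Reduce: 655 ≡ 100 (mod 111). Now have -(100/111).
Factor out 2: 100 = 2^2·25. Since 111 ≡ 7 (mod 8), (2/111) = +1, and (2/111)^2 = +1. Now have -(25/111).
25 ≡ 1 (mod 4), so quadratic reciprocity gives (25/111) = (111/25). Reduce: 111 ≡ 11 (mod 25). Now have -(11/25).
25 ≡ 1 (mod 4), so quadratic reciprocity gives (11/25) = (25/11). Reduce: 25 ≡ 3 (mod 11). Now have -(3/11).
Both 3 ≡ 3 and 11 ≡ 3 (mod 4), so reciprocity gives (3/11) = -(11/3). Reduce: 11 ≡ 2 (mod 3). Now have (2/3).
Factor out 2: 2 = 2. Since 3 ≡ 3 (mod 8), (2/3) = -1. Now have -(1/3).
(1/3) = 1. Collecting the sign factors: -1.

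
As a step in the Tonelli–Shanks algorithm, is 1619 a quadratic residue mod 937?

no

(1619/937)
  = (682/937)    [1619 ≡ 682 mod 937]
  = (341/937)    [937 ≡ 1 mod 8 ⇒ (2/937) = +1]
  = (937/341)    [QR: 341 ≡ 1 mod 4, sign kept]
  = (255/341)    [937 ≡ 255 mod 341]
  = (341/255)    [QR: 341 ≡ 1 mod 4, sign kept]
  = (86/255)    [341 ≡ 86 mod 255]
  = (43/255)    [255 ≡ 7 mod 8 ⇒ (2/255) = +1]
  = -(255/43)    [QR: both ≡ 3 mod 4, sign flips]
  = -(40/43)    [255 ≡ 40 mod 43]
  = (5/43)    [43 ≡ 3 mod 8 ⇒ (2/43)^3 = -1]
  = (43/5)    [QR: 5 ≡ 1 mod 4, sign kept]
  = (3/5)    [43 ≡ 3 mod 5]
  = (5/3)    [QR: 5 ≡ 1 mod 4, sign kept]
  = (2/3)    [5 ≡ 2 mod 3]
  = -(1/3)    [3 ≡ 3 mod 8 ⇒ (2/3) = -1]
  = -1    [(1/3) = 1]
(1619/937) = -1, and 937 is prime, so 1619 is not a quadratic residue mod 937.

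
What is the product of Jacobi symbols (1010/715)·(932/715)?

By multiplicativity, (1010·932/715) = (1010/715)·(932/715).
First factor (1010/715):
(1010/715)
  = (295/715)    [1010 ≡ 295 mod 715]
  = -(715/295)    [QR: both ≡ 3 mod 4, sign flips]
  = -(125/295)    [715 ≡ 125 mod 295]
  = -(295/125)    [QR: 125 ≡ 1 mod 4, sign kept]
  = -(45/125)    [295 ≡ 45 mod 125]
  = -(125/45)    [QR: 45 ≡ 1 mod 4, sign kept]
  = -(35/45)    [125 ≡ 35 mod 45]
  = -(45/35)    [QR: 45 ≡ 1 mod 4, sign kept]
  = -(10/35)    [45 ≡ 10 mod 35]
  = (5/35)    [35 ≡ 3 mod 8 ⇒ (2/35) = -1]
  = (35/5)    [QR: 5 ≡ 1 mod 4, sign kept]
  = (0/5)    [35 ≡ 0 mod 5]
  = 0    [numerator 0, gcd > 1]
Second factor (932/715):
(932/715)
  = (217/715)    [932 ≡ 217 mod 715]
  = (715/217)    [QR: 217 ≡ 1 mod 4, sign kept]
  = (64/217)    [715 ≡ 64 mod 217]
  = (1/217)    [217 ≡ 1 mod 8 ⇒ (2/217)^6 = +1]
  = 1    [(1/217) = 1]
Product: (0)·(1) = 0.

0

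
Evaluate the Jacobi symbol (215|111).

-1

(215|111)
  = (104|111)    [215 ≡ 104 mod 111]
  = (13|111)    [111 ≡ 7 mod 8 ⇒ (2|111)^3 = +1]
  = (111|13)    [QR: 13 ≡ 1 mod 4, sign kept]
  = (7|13)    [111 ≡ 7 mod 13]
  = (13|7)    [QR: 13 ≡ 1 mod 4, sign kept]
  = (6|7)    [13 ≡ 6 mod 7]
  = (3|7)    [7 ≡ 7 mod 8 ⇒ (2|7) = +1]
  = -(7|3)    [QR: both ≡ 3 mod 4, sign flips]
  = -(1|3)    [7 ≡ 1 mod 3]
  = -1    [(1|3) = 1]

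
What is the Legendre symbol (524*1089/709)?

By multiplicativity, (524·1089/709) = (524/709)·(1089/709).
First factor (524/709):
Factor out 2: 524 = 2^2·131. Since 709 ≡ 5 (mod 8), (2/709) = -1, and (2/709)^2 = +1. Now have (131/709).
709 ≡ 1 (mod 4), so quadratic reciprocity gives (131/709) = (709/131). Reduce: 709 ≡ 54 (mod 131). Now have (54/131).
Factor out 2: 54 = 2·27. Since 131 ≡ 3 (mod 8), (2/131) = -1. Now have -(27/131).
Both 27 ≡ 3 and 131 ≡ 3 (mod 4), so reciprocity gives (27/131) = -(131/27). Reduce: 131 ≡ 23 (mod 27). Now have (23/27).
Both 23 ≡ 3 and 27 ≡ 3 (mod 4), so reciprocity gives (23/27) = -(27/23). Reduce: 27 ≡ 4 (mod 23). Now have -(4/23).
Factor out 2: 4 = 2^2. Since 23 ≡ 7 (mod 8), (2/23) = +1, and (2/23)^2 = +1. Now have -(1/23).
(1/23) = 1. Collecting the sign factors: -1.
Second factor (1089/709):
Reduce the numerator: 1089 ≡ 380 (mod 709), so (1089/709) = (380/709).
Factor out 2: 380 = 2^2·95. Since 709 ≡ 5 (mod 8), (2/709) = -1, and (2/709)^2 = +1. Now have (95/709).
709 ≡ 1 (mod 4), so quadratic reciprocity gives (95/709) = (709/95). Reduce: 709 ≡ 44 (mod 95). Now have (44/95).
Factor out 2: 44 = 2^2·11. Since 95 ≡ 7 (mod 8), (2/95) = +1, and (2/95)^2 = +1. Now have (11/95).
Both 11 ≡ 3 and 95 ≡ 3 (mod 4), so reciprocity gives (11/95) = -(95/11). Reduce: 95 ≡ 7 (mod 11). Now have -(7/11).
Both 7 ≡ 3 and 11 ≡ 3 (mod 4), so reciprocity gives (7/11) = -(11/7). Reduce: 11 ≡ 4 (mod 7). Now have (4/7).
Factor out 2: 4 = 2^2. Since 7 ≡ 7 (mod 8), (2/7) = +1, and (2/7)^2 = +1. Now have (1/7).
(1/7) = 1. Collecting the sign factors: 1.
Product: (-1)·(1) = -1.

-1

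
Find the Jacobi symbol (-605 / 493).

Pull out -1: (-605 / 493) = (-1 / 493)·(605 / 493). Since 493 ≡ 1 (mod 4), (-1 / 493) = +1. Now have (605 / 493).
Reduce the numerator: 605 ≡ 112 (mod 493), so (605 / 493) = (112 / 493).
Factor out 2: 112 = 2^4·7. Since 493 ≡ 5 (mod 8), (2 / 493) = -1, and (2 / 493)^4 = +1. Now have (7 / 493).
493 ≡ 1 (mod 4), so quadratic reciprocity gives (7 / 493) = (493 / 7). Reduce: 493 ≡ 3 (mod 7). Now have (3 / 7).
Both 3 ≡ 3 and 7 ≡ 3 (mod 4), so reciprocity gives (3 / 7) = -(7 / 3). Reduce: 7 ≡ 1 (mod 3). Now have -(1 / 3).
(1 / 3) = 1. Collecting the sign factors: -1.

-1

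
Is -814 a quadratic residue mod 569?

yes

(-814/569)
  = (814/569)    [569 ≡ 1 mod 4 ⇒ (-1/569) = +1]
  = (245/569)    [814 ≡ 245 mod 569]
  = (569/245)    [QR: 245 ≡ 1 mod 4, sign kept]
  = (79/245)    [569 ≡ 79 mod 245]
  = (245/79)    [QR: 245 ≡ 1 mod 4, sign kept]
  = (8/79)    [245 ≡ 8 mod 79]
  = (1/79)    [79 ≡ 7 mod 8 ⇒ (2/79)^3 = +1]
  = 1    [(1/79) = 1]
The Legendre symbol is 1, so x^2 ≡ -814 (mod 569) has solution.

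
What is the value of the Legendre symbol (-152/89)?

-1

(-152/89)
  = (26/89)    [-152 ≡ 26 mod 89]
  = (13/89)    [89 ≡ 1 mod 8 ⇒ (2/89) = +1]
  = (89/13)    [QR: 13 ≡ 1 mod 4, sign kept]
  = (11/13)    [89 ≡ 11 mod 13]
  = (13/11)    [QR: 13 ≡ 1 mod 4, sign kept]
  = (2/11)    [13 ≡ 2 mod 11]
  = -(1/11)    [11 ≡ 3 mod 8 ⇒ (2/11) = -1]
  = -1    [(1/11) = 1]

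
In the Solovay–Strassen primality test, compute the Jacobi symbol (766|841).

1

Factor out 2: 766 = 2·383. Since 841 ≡ 1 (mod 8), (2|841) = +1. Now have (383|841).
841 ≡ 1 (mod 4), so quadratic reciprocity gives (383|841) = (841|383). Reduce: 841 ≡ 75 (mod 383). Now have (75|383).
Both 75 ≡ 3 and 383 ≡ 3 (mod 4), so reciprocity gives (75|383) = -(383|75). Reduce: 383 ≡ 8 (mod 75). Now have -(8|75).
Factor out 2: 8 = 2^3. Since 75 ≡ 3 (mod 8), (2|75) = -1, and (2|75)^3 = -1. Now have (1|75).
(1|75) = 1. Collecting the sign factors: 1.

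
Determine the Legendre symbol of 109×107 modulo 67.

By multiplicativity, (109·107|67) = (109|67)·(107|67).
First factor (109|67):
Reduce the numerator: 109 ≡ 42 (mod 67), so (109|67) = (42|67).
Factor out 2: 42 = 2·21. Since 67 ≡ 3 (mod 8), (2|67) = -1. Now have -(21|67).
21 ≡ 1 (mod 4), so quadratic reciprocity gives (21|67) = (67|21). Reduce: 67 ≡ 4 (mod 21). Now have -(4|21).
Factor out 2: 4 = 2^2. Since 21 ≡ 5 (mod 8), (2|21) = -1, and (2|21)^2 = +1. Now have -(1|21).
(1|21) = 1. Collecting the sign factors: -1.
Second factor (107|67):
Reduce the numerator: 107 ≡ 40 (mod 67), so (107|67) = (40|67).
Factor out 2: 40 = 2^3·5. Since 67 ≡ 3 (mod 8), (2|67) = -1, and (2|67)^3 = -1. Now have -(5|67).
5 ≡ 1 (mod 4), so quadratic reciprocity gives (5|67) = (67|5). Reduce: 67 ≡ 2 (mod 5). Now have -(2|5).
Factor out 2: 2 = 2. Since 5 ≡ 5 (mod 8), (2|5) = -1. Now have (1|5).
(1|5) = 1. Collecting the sign factors: 1.
Product: (-1)·(1) = -1.

-1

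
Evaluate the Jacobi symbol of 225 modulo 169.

1

Reduce the numerator: 225 ≡ 56 (mod 169), so (225 / 169) = (56 / 169).
Factor out 2: 56 = 2^3·7. Since 169 ≡ 1 (mod 8), (2 / 169) = +1, and (2 / 169)^3 = +1. Now have (7 / 169).
169 ≡ 1 (mod 4), so quadratic reciprocity gives (7 / 169) = (169 / 7). Reduce: 169 ≡ 1 (mod 7). Now have (1 / 7).
(1 / 7) = 1. Collecting the sign factors: 1.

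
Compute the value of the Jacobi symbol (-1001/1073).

Pull out -1: (-1001/1073) = (-1/1073)·(1001/1073). Since 1073 ≡ 1 (mod 4), (-1/1073) = +1. Now have (1001/1073).
1001 ≡ 1 (mod 4), so quadratic reciprocity gives (1001/1073) = (1073/1001). Reduce: 1073 ≡ 72 (mod 1001). Now have (72/1001).
Factor out 2: 72 = 2^3·9. Since 1001 ≡ 1 (mod 8), (2/1001) = +1, and (2/1001)^3 = +1. Now have (9/1001).
9 ≡ 1 (mod 4), so quadratic reciprocity gives (9/1001) = (1001/9). Reduce: 1001 ≡ 2 (mod 9). Now have (2/9).
Factor out 2: 2 = 2. Since 9 ≡ 1 (mod 8), (2/9) = +1. Now have (1/9).
(1/9) = 1. Collecting the sign factors: 1.

1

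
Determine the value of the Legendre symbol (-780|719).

-1

Pull out -1: (-780|719) = (-1|719)·(780|719). Since 719 ≡ 3 (mod 4), (-1|719) = -1. Now have -(780|719).
Reduce the numerator: 780 ≡ 61 (mod 719), so (780|719) = (61|719).
61 ≡ 1 (mod 4), so quadratic reciprocity gives (61|719) = (719|61). Reduce: 719 ≡ 48 (mod 61). Now have -(48|61).
Factor out 2: 48 = 2^4·3. Since 61 ≡ 5 (mod 8), (2|61) = -1, and (2|61)^4 = +1. Now have -(3|61).
61 ≡ 1 (mod 4), so quadratic reciprocity gives (3|61) = (61|3). Reduce: 61 ≡ 1 (mod 3). Now have -(1|3).
(1|3) = 1. Collecting the sign factors: -1.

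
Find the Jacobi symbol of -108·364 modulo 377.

By multiplicativity, (-108·364/377) = (-108/377)·(364/377).
First factor (-108/377):
Pull out -1: (-108/377) = (-1/377)·(108/377). Since 377 ≡ 1 (mod 4), (-1/377) = +1. Now have (108/377).
Factor out 2: 108 = 2^2·27. Since 377 ≡ 1 (mod 8), (2/377) = +1, and (2/377)^2 = +1. Now have (27/377).
377 ≡ 1 (mod 4), so quadratic reciprocity gives (27/377) = (377/27). Reduce: 377 ≡ 26 (mod 27). Now have (26/27).
Factor out 2: 26 = 2·13. Since 27 ≡ 3 (mod 8), (2/27) = -1. Now have -(13/27).
13 ≡ 1 (mod 4), so quadratic reciprocity gives (13/27) = (27/13). Reduce: 27 ≡ 1 (mod 13). Now have -(1/13).
(1/13) = 1. Collecting the sign factors: -1.
Second factor (364/377):
Factor out 2: 364 = 2^2·91. Since 377 ≡ 1 (mod 8), (2/377) = +1, and (2/377)^2 = +1. Now have (91/377).
377 ≡ 1 (mod 4), so quadratic reciprocity gives (91/377) = (377/91). Reduce: 377 ≡ 13 (mod 91). Now have (13/91).
13 ≡ 1 (mod 4), so quadratic reciprocity gives (13/91) = (91/13). Reduce: 91 ≡ 0 (mod 13). Now have (0/13).
The numerator is now 0 with denominator 13 > 1: the symbol is 0.
Product: (-1)·(0) = 0.

0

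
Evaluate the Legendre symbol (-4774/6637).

1

Reduce the numerator: -4774 ≡ 1863 (mod 6637), so (-4774/6637) = (1863/6637).
6637 ≡ 1 (mod 4), so quadratic reciprocity gives (1863/6637) = (6637/1863). Reduce: 6637 ≡ 1048 (mod 1863). Now have (1048/1863).
Factor out 2: 1048 = 2^3·131. Since 1863 ≡ 7 (mod 8), (2/1863) = +1, and (2/1863)^3 = +1. Now have (131/1863).
Both 131 ≡ 3 and 1863 ≡ 3 (mod 4), so reciprocity gives (131/1863) = -(1863/131). Reduce: 1863 ≡ 29 (mod 131). Now have -(29/131).
29 ≡ 1 (mod 4), so quadratic reciprocity gives (29/131) = (131/29). Reduce: 131 ≡ 15 (mod 29). Now have -(15/29).
29 ≡ 1 (mod 4), so quadratic reciprocity gives (15/29) = (29/15). Reduce: 29 ≡ 14 (mod 15). Now have -(14/15).
Factor out 2: 14 = 2·7. Since 15 ≡ 7 (mod 8), (2/15) = +1. Now have -(7/15).
Both 7 ≡ 3 and 15 ≡ 3 (mod 4), so reciprocity gives (7/15) = -(15/7). Reduce: 15 ≡ 1 (mod 7). Now have (1/7).
(1/7) = 1. Collecting the sign factors: 1.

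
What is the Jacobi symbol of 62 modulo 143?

-1

(62|143)
  = (31|143)    [143 ≡ 7 mod 8 ⇒ (2|143) = +1]
  = -(143|31)    [QR: both ≡ 3 mod 4, sign flips]
  = -(19|31)    [143 ≡ 19 mod 31]
  = (31|19)    [QR: both ≡ 3 mod 4, sign flips]
  = (12|19)    [31 ≡ 12 mod 19]
  = (3|19)    [19 ≡ 3 mod 8 ⇒ (2|19)^2 = +1]
  = -(19|3)    [QR: both ≡ 3 mod 4, sign flips]
  = -(1|3)    [19 ≡ 1 mod 3]
  = -1    [(1|3) = 1]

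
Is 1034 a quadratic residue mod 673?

(1034/673)
  = (361/673)    [1034 ≡ 361 mod 673]
  = (673/361)    [QR: 361 ≡ 1 mod 4, sign kept]
  = (312/361)    [673 ≡ 312 mod 361]
  = (39/361)    [361 ≡ 1 mod 8 ⇒ (2/361)^3 = +1]
  = (361/39)    [QR: 361 ≡ 1 mod 4, sign kept]
  = (10/39)    [361 ≡ 10 mod 39]
  = (5/39)    [39 ≡ 7 mod 8 ⇒ (2/39) = +1]
  = (39/5)    [QR: 5 ≡ 1 mod 4, sign kept]
  = (4/5)    [39 ≡ 4 mod 5]
  = (1/5)    [5 ≡ 5 mod 8 ⇒ (2/5)^2 = +1]
  = 1    [(1/5) = 1]
The Legendre symbol is 1, so x^2 ≡ 1034 (mod 673) has solution.

yes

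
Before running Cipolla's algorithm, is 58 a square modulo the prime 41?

(58/41)
  = (17/41)    [58 ≡ 17 mod 41]
  = (41/17)    [QR: 17 ≡ 1 mod 4, sign kept]
  = (7/17)    [41 ≡ 7 mod 17]
  = (17/7)    [QR: 17 ≡ 1 mod 4, sign kept]
  = (3/7)    [17 ≡ 3 mod 7]
  = -(7/3)    [QR: both ≡ 3 mod 4, sign flips]
  = -(1/3)    [7 ≡ 1 mod 3]
  = -1    [(1/3) = 1]
The Legendre symbol is -1, so x^2 ≡ 58 (mod 41) has no solution.

no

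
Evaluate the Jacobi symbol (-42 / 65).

-1

Reduce the numerator: -42 ≡ 23 (mod 65), so (-42 / 65) = (23 / 65).
65 ≡ 1 (mod 4), so quadratic reciprocity gives (23 / 65) = (65 / 23). Reduce: 65 ≡ 19 (mod 23). Now have (19 / 23).
Both 19 ≡ 3 and 23 ≡ 3 (mod 4), so reciprocity gives (19 / 23) = -(23 / 19). Reduce: 23 ≡ 4 (mod 19). Now have -(4 / 19).
Factor out 2: 4 = 2^2. Since 19 ≡ 3 (mod 8), (2 / 19) = -1, and (2 / 19)^2 = +1. Now have -(1 / 19).
(1 / 19) = 1. Collecting the sign factors: -1.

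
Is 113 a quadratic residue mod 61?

yes

(113/61)
  = (52/61)    [113 ≡ 52 mod 61]
  = (13/61)    [61 ≡ 5 mod 8 ⇒ (2/61)^2 = +1]
  = (61/13)    [QR: 13 ≡ 1 mod 4, sign kept]
  = (9/13)    [61 ≡ 9 mod 13]
  = (13/9)    [QR: 9 ≡ 1 mod 4, sign kept]
  = (4/9)    [13 ≡ 4 mod 9]
  = (1/9)    [9 ≡ 1 mod 8 ⇒ (2/9)^2 = +1]
  = 1    [(1/9) = 1]
(113/61) = 1, and 61 is prime, so 113 is a quadratic residue mod 61.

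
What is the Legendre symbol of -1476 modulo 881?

1

(-1476/881)
  = (286/881)    [-1476 ≡ 286 mod 881]
  = (143/881)    [881 ≡ 1 mod 8 ⇒ (2/881) = +1]
  = (881/143)    [QR: 881 ≡ 1 mod 4, sign kept]
  = (23/143)    [881 ≡ 23 mod 143]
  = -(143/23)    [QR: both ≡ 3 mod 4, sign flips]
  = -(5/23)    [143 ≡ 5 mod 23]
  = -(23/5)    [QR: 5 ≡ 1 mod 4, sign kept]
  = -(3/5)    [23 ≡ 3 mod 5]
  = -(5/3)    [QR: 5 ≡ 1 mod 4, sign kept]
  = -(2/3)    [5 ≡ 2 mod 3]
  = (1/3)    [3 ≡ 3 mod 8 ⇒ (2/3) = -1]
  = 1    [(1/3) = 1]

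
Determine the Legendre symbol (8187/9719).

1

Both 8187 ≡ 3 and 9719 ≡ 3 (mod 4), so reciprocity gives (8187/9719) = -(9719/8187). Reduce: 9719 ≡ 1532 (mod 8187). Now have -(1532/8187).
Factor out 2: 1532 = 2^2·383. Since 8187 ≡ 3 (mod 8), (2/8187) = -1, and (2/8187)^2 = +1. Now have -(383/8187).
Both 383 ≡ 3 and 8187 ≡ 3 (mod 4), so reciprocity gives (383/8187) = -(8187/383). Reduce: 8187 ≡ 144 (mod 383). Now have (144/383).
Factor out 2: 144 = 2^4·9. Since 383 ≡ 7 (mod 8), (2/383) = +1, and (2/383)^4 = +1. Now have (9/383).
9 ≡ 1 (mod 4), so quadratic reciprocity gives (9/383) = (383/9). Reduce: 383 ≡ 5 (mod 9). Now have (5/9).
5 ≡ 1 (mod 4), so quadratic reciprocity gives (5/9) = (9/5). Reduce: 9 ≡ 4 (mod 5). Now have (4/5).
Factor out 2: 4 = 2^2. Since 5 ≡ 5 (mod 8), (2/5) = -1, and (2/5)^2 = +1. Now have (1/5).
(1/5) = 1. Collecting the sign factors: 1.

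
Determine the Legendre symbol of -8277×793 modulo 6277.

By multiplicativity, (-8277·793 / 6277) = (-8277 / 6277)·(793 / 6277).
First factor (-8277 / 6277):
(-8277 / 6277)
  = (8277 / 6277)    [6277 ≡ 1 mod 4 ⇒ (-1 / 6277) = +1]
  = (2000 / 6277)    [8277 ≡ 2000 mod 6277]
  = (125 / 6277)    [6277 ≡ 5 mod 8 ⇒ (2 / 6277)^4 = +1]
  = (6277 / 125)    [QR: 125 ≡ 1 mod 4, sign kept]
  = (27 / 125)    [6277 ≡ 27 mod 125]
  = (125 / 27)    [QR: 125 ≡ 1 mod 4, sign kept]
  = (17 / 27)    [125 ≡ 17 mod 27]
  = (27 / 17)    [QR: 17 ≡ 1 mod 4, sign kept]
  = (10 / 17)    [27 ≡ 10 mod 17]
  = (5 / 17)    [17 ≡ 1 mod 8 ⇒ (2 / 17) = +1]
  = (17 / 5)    [QR: 5 ≡ 1 mod 4, sign kept]
  = (2 / 5)    [17 ≡ 2 mod 5]
  = -(1 / 5)    [5 ≡ 5 mod 8 ⇒ (2 / 5) = -1]
  = -1    [(1 / 5) = 1]
Second factor (793 / 6277):
(793 / 6277)
  = (6277 / 793)    [QR: 793 ≡ 1 mod 4, sign kept]
  = (726 / 793)    [6277 ≡ 726 mod 793]
  = (363 / 793)    [793 ≡ 1 mod 8 ⇒ (2 / 793) = +1]
  = (793 / 363)    [QR: 793 ≡ 1 mod 4, sign kept]
  = (67 / 363)    [793 ≡ 67 mod 363]
  = -(363 / 67)    [QR: both ≡ 3 mod 4, sign flips]
  = -(28 / 67)    [363 ≡ 28 mod 67]
  = -(7 / 67)    [67 ≡ 3 mod 8 ⇒ (2 / 67)^2 = +1]
  = (67 / 7)    [QR: both ≡ 3 mod 4, sign flips]
  = (4 / 7)    [67 ≡ 4 mod 7]
  = (1 / 7)    [7 ≡ 7 mod 8 ⇒ (2 / 7)^2 = +1]
  = 1    [(1 / 7) = 1]
Product: (-1)·(1) = -1.

-1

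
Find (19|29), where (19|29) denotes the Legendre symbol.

29 ≡ 1 (mod 4), so quadratic reciprocity gives (19|29) = (29|19). Reduce: 29 ≡ 10 (mod 19). Now have (10|19).
Factor out 2: 10 = 2·5. Since 19 ≡ 3 (mod 8), (2|19) = -1. Now have -(5|19).
5 ≡ 1 (mod 4), so quadratic reciprocity gives (5|19) = (19|5). Reduce: 19 ≡ 4 (mod 5). Now have -(4|5).
Factor out 2: 4 = 2^2. Since 5 ≡ 5 (mod 8), (2|5) = -1, and (2|5)^2 = +1. Now have -(1|5).
(1|5) = 1. Collecting the sign factors: -1.

-1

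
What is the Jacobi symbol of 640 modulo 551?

1

(640/551)
  = (89/551)    [640 ≡ 89 mod 551]
  = (551/89)    [QR: 89 ≡ 1 mod 4, sign kept]
  = (17/89)    [551 ≡ 17 mod 89]
  = (89/17)    [QR: 17 ≡ 1 mod 4, sign kept]
  = (4/17)    [89 ≡ 4 mod 17]
  = (1/17)    [17 ≡ 1 mod 8 ⇒ (2/17)^2 = +1]
  = 1    [(1/17) = 1]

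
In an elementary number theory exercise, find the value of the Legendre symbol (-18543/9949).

(-18543/9949)
  = (18543/9949)    [9949 ≡ 1 mod 4 ⇒ (-1/9949) = +1]
  = (8594/9949)    [18543 ≡ 8594 mod 9949]
  = -(4297/9949)    [9949 ≡ 5 mod 8 ⇒ (2/9949) = -1]
  = -(9949/4297)    [QR: 4297 ≡ 1 mod 4, sign kept]
  = -(1355/4297)    [9949 ≡ 1355 mod 4297]
  = -(4297/1355)    [QR: 4297 ≡ 1 mod 4, sign kept]
  = -(232/1355)    [4297 ≡ 232 mod 1355]
  = (29/1355)    [1355 ≡ 3 mod 8 ⇒ (2/1355)^3 = -1]
  = (1355/29)    [QR: 29 ≡ 1 mod 4, sign kept]
  = (21/29)    [1355 ≡ 21 mod 29]
  = (29/21)    [QR: 21 ≡ 1 mod 4, sign kept]
  = (8/21)    [29 ≡ 8 mod 21]
  = -(1/21)    [21 ≡ 5 mod 8 ⇒ (2/21)^3 = -1]
  = -1    [(1/21) = 1]

-1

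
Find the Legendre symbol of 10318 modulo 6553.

Reduce the numerator: 10318 ≡ 3765 (mod 6553), so (10318/6553) = (3765/6553).
3765 ≡ 1 (mod 4), so quadratic reciprocity gives (3765/6553) = (6553/3765). Reduce: 6553 ≡ 2788 (mod 3765). Now have (2788/3765).
Factor out 2: 2788 = 2^2·697. Since 3765 ≡ 5 (mod 8), (2/3765) = -1, and (2/3765)^2 = +1. Now have (697/3765).
697 ≡ 1 (mod 4), so quadratic reciprocity gives (697/3765) = (3765/697). Reduce: 3765 ≡ 280 (mod 697). Now have (280/697).
Factor out 2: 280 = 2^3·35. Since 697 ≡ 1 (mod 8), (2/697) = +1, and (2/697)^3 = +1. Now have (35/697).
697 ≡ 1 (mod 4), so quadratic reciprocity gives (35/697) = (697/35). Reduce: 697 ≡ 32 (mod 35). Now have (32/35).
Factor out 2: 32 = 2^5. Since 35 ≡ 3 (mod 8), (2/35) = -1, and (2/35)^5 = -1. Now have -(1/35).
(1/35) = 1. Collecting the sign factors: -1.

-1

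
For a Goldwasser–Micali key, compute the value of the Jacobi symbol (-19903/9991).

1

(-19903/9991)
  = (79/9991)    [-19903 ≡ 79 mod 9991]
  = -(9991/79)    [QR: both ≡ 3 mod 4, sign flips]
  = -(37/79)    [9991 ≡ 37 mod 79]
  = -(79/37)    [QR: 37 ≡ 1 mod 4, sign kept]
  = -(5/37)    [79 ≡ 5 mod 37]
  = -(37/5)    [QR: 5 ≡ 1 mod 4, sign kept]
  = -(2/5)    [37 ≡ 2 mod 5]
  = (1/5)    [5 ≡ 5 mod 8 ⇒ (2/5) = -1]
  = 1    [(1/5) = 1]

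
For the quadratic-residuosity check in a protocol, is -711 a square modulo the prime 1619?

no

Reduce the numerator: -711 ≡ 908 (mod 1619), so (-711/1619) = (908/1619).
Factor out 2: 908 = 2^2·227. Since 1619 ≡ 3 (mod 8), (2/1619) = -1, and (2/1619)^2 = +1. Now have (227/1619).
Both 227 ≡ 3 and 1619 ≡ 3 (mod 4), so reciprocity gives (227/1619) = -(1619/227). Reduce: 1619 ≡ 30 (mod 227). Now have -(30/227).
Factor out 2: 30 = 2·15. Since 227 ≡ 3 (mod 8), (2/227) = -1. Now have (15/227).
Both 15 ≡ 3 and 227 ≡ 3 (mod 4), so reciprocity gives (15/227) = -(227/15). Reduce: 227 ≡ 2 (mod 15). Now have -(2/15).
Factor out 2: 2 = 2. Since 15 ≡ 7 (mod 8), (2/15) = +1. Now have -(1/15).
(1/15) = 1. Collecting the sign factors: -1.
The Legendre symbol is -1, so x^2 ≡ -711 (mod 1619) has no solution.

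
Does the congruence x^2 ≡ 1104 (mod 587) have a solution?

(1104|587)
  = (517|587)    [1104 ≡ 517 mod 587]
  = (587|517)    [QR: 517 ≡ 1 mod 4, sign kept]
  = (70|517)    [587 ≡ 70 mod 517]
  = -(35|517)    [517 ≡ 5 mod 8 ⇒ (2|517) = -1]
  = -(517|35)    [QR: 517 ≡ 1 mod 4, sign kept]
  = -(27|35)    [517 ≡ 27 mod 35]
  = (35|27)    [QR: both ≡ 3 mod 4, sign flips]
  = (8|27)    [35 ≡ 8 mod 27]
  = -(1|27)    [27 ≡ 3 mod 8 ⇒ (2|27)^3 = -1]
  = -1    [(1|27) = 1]
(1104|587) = -1, and 587 is prime, so 1104 is not a quadratic residue mod 587.

no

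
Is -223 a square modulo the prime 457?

no

(-223|457)
  = (234|457)    [-223 ≡ 234 mod 457]
  = (117|457)    [457 ≡ 1 mod 8 ⇒ (2|457) = +1]
  = (457|117)    [QR: 117 ≡ 1 mod 4, sign kept]
  = (106|117)    [457 ≡ 106 mod 117]
  = -(53|117)    [117 ≡ 5 mod 8 ⇒ (2|117) = -1]
  = -(117|53)    [QR: 53 ≡ 1 mod 4, sign kept]
  = -(11|53)    [117 ≡ 11 mod 53]
  = -(53|11)    [QR: 53 ≡ 1 mod 4, sign kept]
  = -(9|11)    [53 ≡ 9 mod 11]
  = -(11|9)    [QR: 9 ≡ 1 mod 4, sign kept]
  = -(2|9)    [11 ≡ 2 mod 9]
  = -(1|9)    [9 ≡ 1 mod 8 ⇒ (2|9) = +1]
  = -1    [(1|9) = 1]
The Legendre symbol is -1, so x^2 ≡ -223 (mod 457) has no solution.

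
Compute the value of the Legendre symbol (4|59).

Factor out 2: 4 = 2^2. Since 59 ≡ 3 (mod 8), (2|59) = -1, and (2|59)^2 = +1. Now have (1|59).
(1|59) = 1. Collecting the sign factors: 1.

1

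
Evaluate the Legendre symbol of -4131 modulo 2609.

Pull out -1: (-4131|2609) = (-1|2609)·(4131|2609). Since 2609 ≡ 1 (mod 4), (-1|2609) = +1. Now have (4131|2609).
Reduce the numerator: 4131 ≡ 1522 (mod 2609), so (4131|2609) = (1522|2609).
Factor out 2: 1522 = 2·761. Since 2609 ≡ 1 (mod 8), (2|2609) = +1. Now have (761|2609).
761 ≡ 1 (mod 4), so quadratic reciprocity gives (761|2609) = (2609|761). Reduce: 2609 ≡ 326 (mod 761). Now have (326|761).
Factor out 2: 326 = 2·163. Since 761 ≡ 1 (mod 8), (2|761) = +1. Now have (163|761).
761 ≡ 1 (mod 4), so quadratic reciprocity gives (163|761) = (761|163). Reduce: 761 ≡ 109 (mod 163). Now have (109|163).
109 ≡ 1 (mod 4), so quadratic reciprocity gives (109|163) = (163|109). Reduce: 163 ≡ 54 (mod 109). Now have (54|109).
Factor out 2: 54 = 2·27. Since 109 ≡ 5 (mod 8), (2|109) = -1. Now have -(27|109).
109 ≡ 1 (mod 4), so quadratic reciprocity gives (27|109) = (109|27). Reduce: 109 ≡ 1 (mod 27). Now have -(1|27).
(1|27) = 1. Collecting the sign factors: -1.

-1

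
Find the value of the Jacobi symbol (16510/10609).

1

(16510/10609)
  = (5901/10609)    [16510 ≡ 5901 mod 10609]
  = (10609/5901)    [QR: 5901 ≡ 1 mod 4, sign kept]
  = (4708/5901)    [10609 ≡ 4708 mod 5901]
  = (1177/5901)    [5901 ≡ 5 mod 8 ⇒ (2/5901)^2 = +1]
  = (5901/1177)    [QR: 1177 ≡ 1 mod 4, sign kept]
  = (16/1177)    [5901 ≡ 16 mod 1177]
  = (1/1177)    [1177 ≡ 1 mod 8 ⇒ (2/1177)^4 = +1]
  = 1    [(1/1177) = 1]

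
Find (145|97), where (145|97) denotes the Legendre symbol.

1

(145|97)
  = (48|97)    [145 ≡ 48 mod 97]
  = (3|97)    [97 ≡ 1 mod 8 ⇒ (2|97)^4 = +1]
  = (97|3)    [QR: 97 ≡ 1 mod 4, sign kept]
  = (1|3)    [97 ≡ 1 mod 3]
  = 1    [(1|3) = 1]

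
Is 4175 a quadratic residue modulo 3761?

yes

(4175|3761)
  = (414|3761)    [4175 ≡ 414 mod 3761]
  = (207|3761)    [3761 ≡ 1 mod 8 ⇒ (2|3761) = +1]
  = (3761|207)    [QR: 3761 ≡ 1 mod 4, sign kept]
  = (35|207)    [3761 ≡ 35 mod 207]
  = -(207|35)    [QR: both ≡ 3 mod 4, sign flips]
  = -(32|35)    [207 ≡ 32 mod 35]
  = (1|35)    [35 ≡ 3 mod 8 ⇒ (2|35)^5 = -1]
  = 1    [(1|35) = 1]
The Legendre symbol is 1, so x^2 ≡ 4175 (mod 3761) has solution.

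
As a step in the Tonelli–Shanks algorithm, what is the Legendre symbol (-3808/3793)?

-1

(-3808/3793)
  = (3808/3793)    [3793 ≡ 1 mod 4 ⇒ (-1/3793) = +1]
  = (15/3793)    [3808 ≡ 15 mod 3793]
  = (3793/15)    [QR: 3793 ≡ 1 mod 4, sign kept]
  = (13/15)    [3793 ≡ 13 mod 15]
  = (15/13)    [QR: 13 ≡ 1 mod 4, sign kept]
  = (2/13)    [15 ≡ 2 mod 13]
  = -(1/13)    [13 ≡ 5 mod 8 ⇒ (2/13) = -1]
  = -1    [(1/13) = 1]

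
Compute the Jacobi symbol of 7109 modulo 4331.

-1

(7109/4331)
  = (2778/4331)    [7109 ≡ 2778 mod 4331]
  = -(1389/4331)    [4331 ≡ 3 mod 8 ⇒ (2/4331) = -1]
  = -(4331/1389)    [QR: 1389 ≡ 1 mod 4, sign kept]
  = -(164/1389)    [4331 ≡ 164 mod 1389]
  = -(41/1389)    [1389 ≡ 5 mod 8 ⇒ (2/1389)^2 = +1]
  = -(1389/41)    [QR: 41 ≡ 1 mod 4, sign kept]
  = -(36/41)    [1389 ≡ 36 mod 41]
  = -(9/41)    [41 ≡ 1 mod 8 ⇒ (2/41)^2 = +1]
  = -(41/9)    [QR: 9 ≡ 1 mod 4, sign kept]
  = -(5/9)    [41 ≡ 5 mod 9]
  = -(9/5)    [QR: 5 ≡ 1 mod 4, sign kept]
  = -(4/5)    [9 ≡ 4 mod 5]
  = -(1/5)    [5 ≡ 5 mod 8 ⇒ (2/5)^2 = +1]
  = -1    [(1/5) = 1]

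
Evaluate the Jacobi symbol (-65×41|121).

By multiplicativity, (-65·41|121) = (-65|121)·(41|121).
First factor (-65|121):
Pull out -1: (-65|121) = (-1|121)·(65|121). Since 121 ≡ 1 (mod 4), (-1|121) = +1. Now have (65|121).
65 ≡ 1 (mod 4), so quadratic reciprocity gives (65|121) = (121|65). Reduce: 121 ≡ 56 (mod 65). Now have (56|65).
Factor out 2: 56 = 2^3·7. Since 65 ≡ 1 (mod 8), (2|65) = +1, and (2|65)^3 = +1. Now have (7|65).
65 ≡ 1 (mod 4), so quadratic reciprocity gives (7|65) = (65|7). Reduce: 65 ≡ 2 (mod 7). Now have (2|7).
Factor out 2: 2 = 2. Since 7 ≡ 7 (mod 8), (2|7) = +1. Now have (1|7).
(1|7) = 1. Collecting the sign factors: 1.
Second factor (41|121):
41 ≡ 1 (mod 4), so quadratic reciprocity gives (41|121) = (121|41). Reduce: 121 ≡ 39 (mod 41). Now have (39|41).
41 ≡ 1 (mod 4), so quadratic reciprocity gives (39|41) = (41|39). Reduce: 41 ≡ 2 (mod 39). Now have (2|39).
Factor out 2: 2 = 2. Since 39 ≡ 7 (mod 8), (2|39) = +1. Now have (1|39).
(1|39) = 1. Collecting the sign factors: 1.
Product: (1)·(1) = 1.

1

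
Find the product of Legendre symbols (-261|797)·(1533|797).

By multiplicativity, (-261·1533|797) = (-261|797)·(1533|797).
First factor (-261|797):
Pull out -1: (-261|797) = (-1|797)·(261|797). Since 797 ≡ 1 (mod 4), (-1|797) = +1. Now have (261|797).
261 ≡ 1 (mod 4), so quadratic reciprocity gives (261|797) = (797|261). Reduce: 797 ≡ 14 (mod 261). Now have (14|261).
Factor out 2: 14 = 2·7. Since 261 ≡ 5 (mod 8), (2|261) = -1. Now have -(7|261).
261 ≡ 1 (mod 4), so quadratic reciprocity gives (7|261) = (261|7). Reduce: 261 ≡ 2 (mod 7). Now have -(2|7).
Factor out 2: 2 = 2. Since 7 ≡ 7 (mod 8), (2|7) = +1. Now have -(1|7).
(1|7) = 1. Collecting the sign factors: -1.
Second factor (1533|797):
Reduce the numerator: 1533 ≡ 736 (mod 797), so (1533|797) = (736|797).
Factor out 2: 736 = 2^5·23. Since 797 ≡ 5 (mod 8), (2|797) = -1, and (2|797)^5 = -1. Now have -(23|797).
797 ≡ 1 (mod 4), so quadratic reciprocity gives (23|797) = (797|23). Reduce: 797 ≡ 15 (mod 23). Now have -(15|23).
Both 15 ≡ 3 and 23 ≡ 3 (mod 4), so reciprocity gives (15|23) = -(23|15). Reduce: 23 ≡ 8 (mod 15). Now have (8|15).
Factor out 2: 8 = 2^3. Since 15 ≡ 7 (mod 8), (2|15) = +1, and (2|15)^3 = +1. Now have (1|15).
(1|15) = 1. Collecting the sign factors: 1.
Product: (-1)·(1) = -1.

-1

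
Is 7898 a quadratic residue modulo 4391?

(7898|4391)
  = (3507|4391)    [7898 ≡ 3507 mod 4391]
  = -(4391|3507)    [QR: both ≡ 3 mod 4, sign flips]
  = -(884|3507)    [4391 ≡ 884 mod 3507]
  = -(221|3507)    [3507 ≡ 3 mod 8 ⇒ (2|3507)^2 = +1]
  = -(3507|221)    [QR: 221 ≡ 1 mod 4, sign kept]
  = -(192|221)    [3507 ≡ 192 mod 221]
  = -(3|221)    [221 ≡ 5 mod 8 ⇒ (2|221)^6 = +1]
  = -(221|3)    [QR: 221 ≡ 1 mod 4, sign kept]
  = -(2|3)    [221 ≡ 2 mod 3]
  = (1|3)    [3 ≡ 3 mod 8 ⇒ (2|3) = -1]
  = 1    [(1|3) = 1]
(7898|4391) = 1, and 4391 is prime, so 7898 is a quadratic residue mod 4391.

yes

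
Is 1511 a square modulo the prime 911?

yes

Reduce the numerator: 1511 ≡ 600 (mod 911), so (1511/911) = (600/911).
Factor out 2: 600 = 2^3·75. Since 911 ≡ 7 (mod 8), (2/911) = +1, and (2/911)^3 = +1. Now have (75/911).
Both 75 ≡ 3 and 911 ≡ 3 (mod 4), so reciprocity gives (75/911) = -(911/75). Reduce: 911 ≡ 11 (mod 75). Now have -(11/75).
Both 11 ≡ 3 and 75 ≡ 3 (mod 4), so reciprocity gives (11/75) = -(75/11). Reduce: 75 ≡ 9 (mod 11). Now have (9/11).
9 ≡ 1 (mod 4), so quadratic reciprocity gives (9/11) = (11/9). Reduce: 11 ≡ 2 (mod 9). Now have (2/9).
Factor out 2: 2 = 2. Since 9 ≡ 1 (mod 8), (2/9) = +1. Now have (1/9).
(1/9) = 1. Collecting the sign factors: 1.
(1511/911) = 1, and 911 is prime, so 1511 is a quadratic residue mod 911.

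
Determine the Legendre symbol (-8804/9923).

1

(-8804/9923)
  = (1119/9923)    [-8804 ≡ 1119 mod 9923]
  = -(9923/1119)    [QR: both ≡ 3 mod 4, sign flips]
  = -(971/1119)    [9923 ≡ 971 mod 1119]
  = (1119/971)    [QR: both ≡ 3 mod 4, sign flips]
  = (148/971)    [1119 ≡ 148 mod 971]
  = (37/971)    [971 ≡ 3 mod 8 ⇒ (2/971)^2 = +1]
  = (971/37)    [QR: 37 ≡ 1 mod 4, sign kept]
  = (9/37)    [971 ≡ 9 mod 37]
  = (37/9)    [QR: 9 ≡ 1 mod 4, sign kept]
  = (1/9)    [37 ≡ 1 mod 9]
  = 1    [(1/9) = 1]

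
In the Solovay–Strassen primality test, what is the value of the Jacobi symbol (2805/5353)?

1

(2805/5353)
  = (5353/2805)    [QR: 2805 ≡ 1 mod 4, sign kept]
  = (2548/2805)    [5353 ≡ 2548 mod 2805]
  = (637/2805)    [2805 ≡ 5 mod 8 ⇒ (2/2805)^2 = +1]
  = (2805/637)    [QR: 637 ≡ 1 mod 4, sign kept]
  = (257/637)    [2805 ≡ 257 mod 637]
  = (637/257)    [QR: 257 ≡ 1 mod 4, sign kept]
  = (123/257)    [637 ≡ 123 mod 257]
  = (257/123)    [QR: 257 ≡ 1 mod 4, sign kept]
  = (11/123)    [257 ≡ 11 mod 123]
  = -(123/11)    [QR: both ≡ 3 mod 4, sign flips]
  = -(2/11)    [123 ≡ 2 mod 11]
  = (1/11)    [11 ≡ 3 mod 8 ⇒ (2/11) = -1]
  = 1    [(1/11) = 1]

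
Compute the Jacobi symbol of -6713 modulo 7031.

(-6713/7031)
  = -(6713/7031)    [7031 ≡ 3 mod 4 ⇒ (-1/7031) = -1]
  = -(7031/6713)    [QR: 6713 ≡ 1 mod 4, sign kept]
  = -(318/6713)    [7031 ≡ 318 mod 6713]
  = -(159/6713)    [6713 ≡ 1 mod 8 ⇒ (2/6713) = +1]
  = -(6713/159)    [QR: 6713 ≡ 1 mod 4, sign kept]
  = -(35/159)    [6713 ≡ 35 mod 159]
  = (159/35)    [QR: both ≡ 3 mod 4, sign flips]
  = (19/35)    [159 ≡ 19 mod 35]
  = -(35/19)    [QR: both ≡ 3 mod 4, sign flips]
  = -(16/19)    [35 ≡ 16 mod 19]
  = -(1/19)    [19 ≡ 3 mod 8 ⇒ (2/19)^4 = +1]
  = -1    [(1/19) = 1]

-1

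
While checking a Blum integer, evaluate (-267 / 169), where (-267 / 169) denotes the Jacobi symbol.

1

(-267 / 169)
  = (267 / 169)    [169 ≡ 1 mod 4 ⇒ (-1 / 169) = +1]
  = (98 / 169)    [267 ≡ 98 mod 169]
  = (49 / 169)    [169 ≡ 1 mod 8 ⇒ (2 / 169) = +1]
  = (169 / 49)    [QR: 49 ≡ 1 mod 4, sign kept]
  = (22 / 49)    [169 ≡ 22 mod 49]
  = (11 / 49)    [49 ≡ 1 mod 8 ⇒ (2 / 49) = +1]
  = (49 / 11)    [QR: 49 ≡ 1 mod 4, sign kept]
  = (5 / 11)    [49 ≡ 5 mod 11]
  = (11 / 5)    [QR: 5 ≡ 1 mod 4, sign kept]
  = (1 / 5)    [11 ≡ 1 mod 5]
  = 1    [(1 / 5) = 1]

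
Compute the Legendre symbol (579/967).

-1

(579/967)
  = -(967/579)    [QR: both ≡ 3 mod 4, sign flips]
  = -(388/579)    [967 ≡ 388 mod 579]
  = -(97/579)    [579 ≡ 3 mod 8 ⇒ (2/579)^2 = +1]
  = -(579/97)    [QR: 97 ≡ 1 mod 4, sign kept]
  = -(94/97)    [579 ≡ 94 mod 97]
  = -(47/97)    [97 ≡ 1 mod 8 ⇒ (2/97) = +1]
  = -(97/47)    [QR: 97 ≡ 1 mod 4, sign kept]
  = -(3/47)    [97 ≡ 3 mod 47]
  = (47/3)    [QR: both ≡ 3 mod 4, sign flips]
  = (2/3)    [47 ≡ 2 mod 3]
  = -(1/3)    [3 ≡ 3 mod 8 ⇒ (2/3) = -1]
  = -1    [(1/3) = 1]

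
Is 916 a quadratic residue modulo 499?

Reduce the numerator: 916 ≡ 417 (mod 499), so (916|499) = (417|499).
417 ≡ 1 (mod 4), so quadratic reciprocity gives (417|499) = (499|417). Reduce: 499 ≡ 82 (mod 417). Now have (82|417).
Factor out 2: 82 = 2·41. Since 417 ≡ 1 (mod 8), (2|417) = +1. Now have (41|417).
41 ≡ 1 (mod 4), so quadratic reciprocity gives (41|417) = (417|41). Reduce: 417 ≡ 7 (mod 41). Now have (7|41).
41 ≡ 1 (mod 4), so quadratic reciprocity gives (7|41) = (41|7). Reduce: 41 ≡ 6 (mod 7). Now have (6|7).
Factor out 2: 6 = 2·3. Since 7 ≡ 7 (mod 8), (2|7) = +1. Now have (3|7).
Both 3 ≡ 3 and 7 ≡ 3 (mod 4), so reciprocity gives (3|7) = -(7|3). Reduce: 7 ≡ 1 (mod 3). Now have -(1|3).
(1|3) = 1. Collecting the sign factors: -1.
(916|499) = -1, and 499 is prime, so 916 is not a quadratic residue mod 499.

no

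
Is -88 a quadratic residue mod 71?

Pull out -1: (-88|71) = (-1|71)·(88|71). Since 71 ≡ 3 (mod 4), (-1|71) = -1. Now have -(88|71).
Reduce the numerator: 88 ≡ 17 (mod 71), so (88|71) = (17|71).
17 ≡ 1 (mod 4), so quadratic reciprocity gives (17|71) = (71|17). Reduce: 71 ≡ 3 (mod 17). Now have -(3|17).
17 ≡ 1 (mod 4), so quadratic reciprocity gives (3|17) = (17|3). Reduce: 17 ≡ 2 (mod 3). Now have -(2|3).
Factor out 2: 2 = 2. Since 3 ≡ 3 (mod 8), (2|3) = -1. Now have (1|3).
(1|3) = 1. Collecting the sign factors: 1.
The Legendre symbol is 1, so x^2 ≡ -88 (mod 71) has solution.

yes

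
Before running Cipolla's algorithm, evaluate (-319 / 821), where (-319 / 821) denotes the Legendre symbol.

-1

Pull out -1: (-319 / 821) = (-1 / 821)·(319 / 821). Since 821 ≡ 1 (mod 4), (-1 / 821) = +1. Now have (319 / 821).
821 ≡ 1 (mod 4), so quadratic reciprocity gives (319 / 821) = (821 / 319). Reduce: 821 ≡ 183 (mod 319). Now have (183 / 319).
Both 183 ≡ 3 and 319 ≡ 3 (mod 4), so reciprocity gives (183 / 319) = -(319 / 183). Reduce: 319 ≡ 136 (mod 183). Now have -(136 / 183).
Factor out 2: 136 = 2^3·17. Since 183 ≡ 7 (mod 8), (2 / 183) = +1, and (2 / 183)^3 = +1. Now have -(17 / 183).
17 ≡ 1 (mod 4), so quadratic reciprocity gives (17 / 183) = (183 / 17). Reduce: 183 ≡ 13 (mod 17). Now have -(13 / 17).
13 ≡ 1 (mod 4), so quadratic reciprocity gives (13 / 17) = (17 / 13). Reduce: 17 ≡ 4 (mod 13). Now have -(4 / 13).
Factor out 2: 4 = 2^2. Since 13 ≡ 5 (mod 8), (2 / 13) = -1, and (2 / 13)^2 = +1. Now have -(1 / 13).
(1 / 13) = 1. Collecting the sign factors: -1.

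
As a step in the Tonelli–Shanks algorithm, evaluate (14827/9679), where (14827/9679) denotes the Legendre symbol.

-1

Reduce the numerator: 14827 ≡ 5148 (mod 9679), so (14827/9679) = (5148/9679).
Factor out 2: 5148 = 2^2·1287. Since 9679 ≡ 7 (mod 8), (2/9679) = +1, and (2/9679)^2 = +1. Now have (1287/9679).
Both 1287 ≡ 3 and 9679 ≡ 3 (mod 4), so reciprocity gives (1287/9679) = -(9679/1287). Reduce: 9679 ≡ 670 (mod 1287). Now have -(670/1287).
Factor out 2: 670 = 2·335. Since 1287 ≡ 7 (mod 8), (2/1287) = +1. Now have -(335/1287).
Both 335 ≡ 3 and 1287 ≡ 3 (mod 4), so reciprocity gives (335/1287) = -(1287/335). Reduce: 1287 ≡ 282 (mod 335). Now have (282/335).
Factor out 2: 282 = 2·141. Since 335 ≡ 7 (mod 8), (2/335) = +1. Now have (141/335).
141 ≡ 1 (mod 4), so quadratic reciprocity gives (141/335) = (335/141). Reduce: 335 ≡ 53 (mod 141). Now have (53/141).
53 ≡ 1 (mod 4), so quadratic reciprocity gives (53/141) = (141/53). Reduce: 141 ≡ 35 (mod 53). Now have (35/53).
53 ≡ 1 (mod 4), so quadratic reciprocity gives (35/53) = (53/35). Reduce: 53 ≡ 18 (mod 35). Now have (18/35).
Factor out 2: 18 = 2·9. Since 35 ≡ 3 (mod 8), (2/35) = -1. Now have -(9/35).
9 ≡ 1 (mod 4), so quadratic reciprocity gives (9/35) = (35/9). Reduce: 35 ≡ 8 (mod 9). Now have -(8/9).
Factor out 2: 8 = 2^3. Since 9 ≡ 1 (mod 8), (2/9) = +1, and (2/9)^3 = +1. Now have -(1/9).
(1/9) = 1. Collecting the sign factors: -1.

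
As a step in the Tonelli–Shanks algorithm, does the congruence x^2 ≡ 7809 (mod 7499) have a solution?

yes

(7809/7499)
  = (310/7499)    [7809 ≡ 310 mod 7499]
  = -(155/7499)    [7499 ≡ 3 mod 8 ⇒ (2/7499) = -1]
  = (7499/155)    [QR: both ≡ 3 mod 4, sign flips]
  = (59/155)    [7499 ≡ 59 mod 155]
  = -(155/59)    [QR: both ≡ 3 mod 4, sign flips]
  = -(37/59)    [155 ≡ 37 mod 59]
  = -(59/37)    [QR: 37 ≡ 1 mod 4, sign kept]
  = -(22/37)    [59 ≡ 22 mod 37]
  = (11/37)    [37 ≡ 5 mod 8 ⇒ (2/37) = -1]
  = (37/11)    [QR: 37 ≡ 1 mod 4, sign kept]
  = (4/11)    [37 ≡ 4 mod 11]
  = (1/11)    [11 ≡ 3 mod 8 ⇒ (2/11)^2 = +1]
  = 1    [(1/11) = 1]
(7809/7499) = 1, and 7499 is prime, so 7809 is a quadratic residue mod 7499.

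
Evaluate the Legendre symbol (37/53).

(37/53)
  = (53/37)    [QR: 37 ≡ 1 mod 4, sign kept]
  = (16/37)    [53 ≡ 16 mod 37]
  = (1/37)    [37 ≡ 5 mod 8 ⇒ (2/37)^4 = +1]
  = 1    [(1/37) = 1]

1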